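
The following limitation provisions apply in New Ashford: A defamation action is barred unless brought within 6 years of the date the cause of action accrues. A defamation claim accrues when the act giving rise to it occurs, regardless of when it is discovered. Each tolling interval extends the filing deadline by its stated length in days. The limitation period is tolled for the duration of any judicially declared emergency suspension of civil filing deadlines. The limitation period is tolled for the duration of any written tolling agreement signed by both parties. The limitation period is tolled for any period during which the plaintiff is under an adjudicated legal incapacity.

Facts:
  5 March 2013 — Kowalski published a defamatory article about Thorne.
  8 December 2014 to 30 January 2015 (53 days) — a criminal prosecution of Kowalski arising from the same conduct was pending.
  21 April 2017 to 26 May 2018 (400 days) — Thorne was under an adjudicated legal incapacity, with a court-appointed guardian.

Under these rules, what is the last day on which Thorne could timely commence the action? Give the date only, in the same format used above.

The limitation period began to run on 5 March 2013.
The untolled deadline — 6 years after 5 March 2013 — is 5 March 2019.
Because the plaintiff's legal incapacity ran from 21 April 2017 to 26 May 2018, the deadline is extended by 400 days to 8 April 2020.
No stated provision tolls the period for a criminal prosecution, so the interval from 8 December 2014 to 30 January 2015 has no effect on the deadline.

8 April 2020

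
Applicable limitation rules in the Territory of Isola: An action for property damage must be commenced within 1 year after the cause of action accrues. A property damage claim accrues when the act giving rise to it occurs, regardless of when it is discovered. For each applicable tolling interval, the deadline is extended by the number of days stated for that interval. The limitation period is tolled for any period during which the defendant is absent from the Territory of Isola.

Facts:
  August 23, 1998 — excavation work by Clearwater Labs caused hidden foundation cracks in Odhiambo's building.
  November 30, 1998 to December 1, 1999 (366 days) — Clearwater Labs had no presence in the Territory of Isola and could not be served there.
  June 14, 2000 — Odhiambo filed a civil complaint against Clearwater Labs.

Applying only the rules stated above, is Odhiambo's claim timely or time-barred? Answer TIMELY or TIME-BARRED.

TIMELY

The claim accrued on August 23, 1998, when the wrongful act occurred.
The untolled deadline — 1 year after August 23, 1998 — is August 23, 1999.
The period was tolled for 366 days by the defendant's absence from the jurisdiction (November 30, 1998 to December 1, 1999), pushing the deadline to August 23, 2000.
Filing on June 14, 2000 beat the August 23, 2000 deadline — the action is timely.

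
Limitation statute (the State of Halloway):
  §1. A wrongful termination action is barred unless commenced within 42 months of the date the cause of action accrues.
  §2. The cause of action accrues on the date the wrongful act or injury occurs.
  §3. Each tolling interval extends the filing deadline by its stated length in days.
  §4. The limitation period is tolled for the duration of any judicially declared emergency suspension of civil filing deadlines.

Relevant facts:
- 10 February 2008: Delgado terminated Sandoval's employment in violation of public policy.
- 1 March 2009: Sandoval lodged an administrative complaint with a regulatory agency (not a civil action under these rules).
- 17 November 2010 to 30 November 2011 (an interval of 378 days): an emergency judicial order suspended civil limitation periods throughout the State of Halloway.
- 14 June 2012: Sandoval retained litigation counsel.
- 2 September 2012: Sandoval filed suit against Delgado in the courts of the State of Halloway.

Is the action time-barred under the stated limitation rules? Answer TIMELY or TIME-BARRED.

TIME-BARRED

The limitation period began to run on 10 February 2008.
The untolled deadline — 42 months after 10 February 2008 — is 10 August 2011.
The period was tolled for 378 days by the emergency suspension of filing deadlines (17 November 2010 to 30 November 2011), pushing the deadline to 22 August 2012.
The other events in the timeline have no effect on the limitation period under the stated rules.
Filing on 2 September 2012 missed the 22 August 2012 deadline — the action is time-barred.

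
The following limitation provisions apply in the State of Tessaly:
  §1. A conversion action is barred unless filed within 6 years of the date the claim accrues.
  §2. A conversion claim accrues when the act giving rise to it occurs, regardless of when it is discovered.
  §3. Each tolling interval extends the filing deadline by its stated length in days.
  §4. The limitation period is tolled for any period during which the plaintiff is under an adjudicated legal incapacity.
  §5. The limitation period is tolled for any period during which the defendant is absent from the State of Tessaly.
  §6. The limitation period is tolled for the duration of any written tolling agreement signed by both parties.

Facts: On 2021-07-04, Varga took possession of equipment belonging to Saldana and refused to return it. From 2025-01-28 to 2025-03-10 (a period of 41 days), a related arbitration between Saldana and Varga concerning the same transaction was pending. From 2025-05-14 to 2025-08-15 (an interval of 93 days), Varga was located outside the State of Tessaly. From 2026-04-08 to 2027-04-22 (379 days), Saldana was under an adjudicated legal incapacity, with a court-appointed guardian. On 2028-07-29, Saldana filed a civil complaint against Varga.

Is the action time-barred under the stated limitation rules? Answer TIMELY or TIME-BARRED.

TIMELY

The claim accrued on 2021-07-04, the date of the act.
The untolled deadline — 6 years after 2021-07-04 — is 2027-07-04.
The defendant's absence from the jurisdiction from 2025-05-14 to 2025-08-15 tolled the period for 93 days, extending the deadline to 2027-10-05.
Because the plaintiff's legal incapacity ran from 2026-04-08 to 2027-04-22, the deadline is extended by 379 days to 2028-10-18.
The pending related arbitration from 2025-01-28 to 2025-03-10 does not toll the period, because no stated rule makes a pending arbitration a tolling event.
The 2028-07-29 filing precedes the 2028-10-18 deadline; the claim is timely.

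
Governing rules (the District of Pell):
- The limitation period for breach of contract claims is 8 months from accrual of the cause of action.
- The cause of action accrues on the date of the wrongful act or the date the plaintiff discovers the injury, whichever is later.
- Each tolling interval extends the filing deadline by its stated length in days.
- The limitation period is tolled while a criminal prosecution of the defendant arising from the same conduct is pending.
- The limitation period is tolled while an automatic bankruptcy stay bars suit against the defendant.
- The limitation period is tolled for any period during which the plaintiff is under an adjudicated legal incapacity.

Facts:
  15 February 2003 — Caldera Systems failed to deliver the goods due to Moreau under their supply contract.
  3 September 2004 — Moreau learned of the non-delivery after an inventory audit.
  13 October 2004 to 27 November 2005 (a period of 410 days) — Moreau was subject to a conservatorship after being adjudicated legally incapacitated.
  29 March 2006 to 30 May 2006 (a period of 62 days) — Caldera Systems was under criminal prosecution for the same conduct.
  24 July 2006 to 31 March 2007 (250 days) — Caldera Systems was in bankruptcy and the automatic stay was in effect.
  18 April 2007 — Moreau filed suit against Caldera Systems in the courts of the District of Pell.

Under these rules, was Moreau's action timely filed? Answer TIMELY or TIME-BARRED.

Because discovery on 3 September 2004 post-dates the 15 February 2003 act, accrual under the later-of rule falls on 3 September 2004.
Adding the 8 months base period to 3 September 2004 gives a deadline of 3 May 2005, before any tolling.
The plaintiff's legal incapacity from 13 October 2004 to 27 November 2005 tolled the period for 410 days, extending the deadline to 17 June 2006.
The pending criminal prosecution from 29 March 2006 to 30 May 2006 tolled the period for 62 days, extending the deadline to 18 August 2006.
Because the automatic bankruptcy stay ran from 24 July 2006 to 31 March 2007, the deadline is extended by 250 days to 25 April 2007.
Filing on 18 April 2007 beat the 25 April 2007 deadline — the action is timely.

TIMELY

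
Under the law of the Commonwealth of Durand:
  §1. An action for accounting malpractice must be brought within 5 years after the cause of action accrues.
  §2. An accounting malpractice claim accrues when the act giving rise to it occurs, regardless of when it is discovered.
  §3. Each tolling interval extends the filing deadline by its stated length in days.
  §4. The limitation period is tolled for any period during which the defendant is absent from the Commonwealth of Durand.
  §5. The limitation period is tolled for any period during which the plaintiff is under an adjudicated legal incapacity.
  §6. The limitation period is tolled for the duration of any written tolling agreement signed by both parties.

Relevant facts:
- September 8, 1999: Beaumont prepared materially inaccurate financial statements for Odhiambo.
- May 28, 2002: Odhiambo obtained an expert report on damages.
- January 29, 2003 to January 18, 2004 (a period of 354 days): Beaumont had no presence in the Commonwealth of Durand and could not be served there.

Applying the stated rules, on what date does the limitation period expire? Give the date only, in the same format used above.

The limitation period began to run on September 8, 1999.
The untolled deadline — 5 years after September 8, 1999 — is September 8, 2004.
The period was tolled for 354 days by the defendant's absence from the jurisdiction (January 29, 2003 to January 18, 2004), pushing the deadline to August 28, 2005.
None of the other events listed affects the running of the period under the stated rules.

August 28, 2005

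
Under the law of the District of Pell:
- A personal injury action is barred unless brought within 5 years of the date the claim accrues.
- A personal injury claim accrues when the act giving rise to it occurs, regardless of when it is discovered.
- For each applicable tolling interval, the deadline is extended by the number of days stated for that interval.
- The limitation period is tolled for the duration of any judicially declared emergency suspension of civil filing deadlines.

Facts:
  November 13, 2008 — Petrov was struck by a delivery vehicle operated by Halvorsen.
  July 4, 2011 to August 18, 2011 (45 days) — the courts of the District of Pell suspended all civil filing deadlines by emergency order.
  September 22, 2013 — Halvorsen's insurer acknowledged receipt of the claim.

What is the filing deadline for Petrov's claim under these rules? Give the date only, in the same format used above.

The limitation period began to run on November 13, 2008.
The untolled deadline — 5 years after November 13, 2008 — is November 13, 2013.
The emergency suspension of filing deadlines from July 4, 2011 to August 18, 2011 tolled the period for 45 days, extending the deadline to December 28, 2013.
Nothing else in the chronology tolls or restarts the period.

December 28, 2013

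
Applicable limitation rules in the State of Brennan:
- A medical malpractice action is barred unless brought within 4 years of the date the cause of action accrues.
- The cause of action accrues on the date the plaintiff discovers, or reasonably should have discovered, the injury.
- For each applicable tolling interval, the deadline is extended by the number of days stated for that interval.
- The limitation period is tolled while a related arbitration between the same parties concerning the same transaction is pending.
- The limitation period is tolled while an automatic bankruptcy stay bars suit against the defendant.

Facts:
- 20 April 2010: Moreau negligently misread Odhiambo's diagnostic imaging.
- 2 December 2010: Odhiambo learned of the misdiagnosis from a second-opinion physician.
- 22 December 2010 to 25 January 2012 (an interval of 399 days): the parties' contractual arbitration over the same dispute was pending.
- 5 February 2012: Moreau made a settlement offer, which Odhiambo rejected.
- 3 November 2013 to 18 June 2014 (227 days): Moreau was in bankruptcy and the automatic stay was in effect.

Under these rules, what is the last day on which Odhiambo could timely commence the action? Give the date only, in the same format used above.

Under the discovery rule, the claim accrued on 2 December 2010, when Odhiambo discovered the injury — not on the 20 April 2010 date of the underlying act.
Adding the 4 years base period to 2 December 2010 gives a deadline of 2 December 2014, before any tolling.
Because the pending related arbitration ran from 22 December 2010 to 25 January 2012, the deadline is extended by 399 days to 5 January 2016.
The period was tolled for 227 days by the automatic bankruptcy stay (3 November 2013 to 18 June 2014), pushing the deadline to 19 August 2016.
None of the other events listed affects the running of the period under the stated rules.

19 August 2016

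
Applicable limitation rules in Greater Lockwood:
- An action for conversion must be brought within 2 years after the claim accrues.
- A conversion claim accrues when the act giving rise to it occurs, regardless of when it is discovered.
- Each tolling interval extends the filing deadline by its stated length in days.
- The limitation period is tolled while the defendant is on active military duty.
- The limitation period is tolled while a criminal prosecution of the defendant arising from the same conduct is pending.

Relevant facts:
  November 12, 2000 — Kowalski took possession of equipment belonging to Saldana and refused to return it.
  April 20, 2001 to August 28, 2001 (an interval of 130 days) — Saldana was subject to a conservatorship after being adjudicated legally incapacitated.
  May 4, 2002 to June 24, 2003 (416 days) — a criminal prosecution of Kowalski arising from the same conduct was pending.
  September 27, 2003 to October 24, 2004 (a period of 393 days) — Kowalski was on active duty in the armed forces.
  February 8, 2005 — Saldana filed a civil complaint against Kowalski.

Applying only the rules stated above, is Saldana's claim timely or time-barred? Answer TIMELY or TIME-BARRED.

The limitation period began to run on November 12, 2000.
2 years from November 12, 2000 is November 12, 2002.
The pending criminal prosecution from May 4, 2002 to June 24, 2003 tolled the period for 416 days, extending the deadline to January 2, 2004.
Because the defendant's active military service ran from September 27, 2003 to October 24, 2004, the deadline is extended by 393 days to January 29, 2005.
Although the plaintiff's incapacity ran from April 20, 2001 to August 28, 2001, the stated rules do not make that a tolling event, so it is disregarded.
The February 8, 2005 filing falls after the January 29, 2005 deadline; the claim is time-barred.

TIME-BARRED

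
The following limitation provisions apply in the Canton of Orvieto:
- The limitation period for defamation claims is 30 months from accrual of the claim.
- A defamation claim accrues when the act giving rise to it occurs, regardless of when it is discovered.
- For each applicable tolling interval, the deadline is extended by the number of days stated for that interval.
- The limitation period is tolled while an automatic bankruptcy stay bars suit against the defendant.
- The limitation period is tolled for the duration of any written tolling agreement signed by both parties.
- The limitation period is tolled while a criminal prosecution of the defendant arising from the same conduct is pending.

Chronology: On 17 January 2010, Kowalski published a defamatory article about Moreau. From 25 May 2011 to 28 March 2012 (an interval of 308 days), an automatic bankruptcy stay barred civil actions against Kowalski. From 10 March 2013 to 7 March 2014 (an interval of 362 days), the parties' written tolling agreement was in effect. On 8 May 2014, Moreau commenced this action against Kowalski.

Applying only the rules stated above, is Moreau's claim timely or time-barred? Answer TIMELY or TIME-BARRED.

The claim accrued on 17 January 2010, when the wrongful act occurred.
30 months from 17 January 2010 is 17 July 2012.
The period was tolled for 308 days by the automatic bankruptcy stay (25 May 2011 to 28 March 2012), pushing the deadline to 21 May 2013.
The period was tolled for 362 days by the written tolling agreement (10 March 2013 to 7 March 2014), pushing the deadline to 18 May 2014.
The 8 May 2014 filing precedes the 18 May 2014 deadline; the claim is timely.

TIMELY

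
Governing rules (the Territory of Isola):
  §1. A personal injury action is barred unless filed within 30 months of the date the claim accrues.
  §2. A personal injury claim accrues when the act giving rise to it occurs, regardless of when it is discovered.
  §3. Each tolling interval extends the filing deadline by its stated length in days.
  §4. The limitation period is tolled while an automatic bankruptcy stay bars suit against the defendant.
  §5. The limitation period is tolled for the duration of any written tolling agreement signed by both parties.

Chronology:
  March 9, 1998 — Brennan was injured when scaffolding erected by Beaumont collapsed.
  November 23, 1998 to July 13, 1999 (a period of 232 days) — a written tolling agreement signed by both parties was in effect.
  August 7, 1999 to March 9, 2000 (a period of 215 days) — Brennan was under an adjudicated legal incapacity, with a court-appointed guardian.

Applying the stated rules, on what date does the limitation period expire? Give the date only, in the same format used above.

The claim accrued on March 9, 1998, the date of the act.
Adding the 30 months base period to March 9, 1998 gives a deadline of September 9, 2000, before any tolling.
The period was tolled for 232 days by the written tolling agreement (November 23, 1998 to July 13, 1999), pushing the deadline to April 29, 2001.
Although the plaintiff's incapacity ran from August 7, 1999 to March 9, 2000, the stated rules do not make that a tolling event, so it is disregarded.

April 29, 2001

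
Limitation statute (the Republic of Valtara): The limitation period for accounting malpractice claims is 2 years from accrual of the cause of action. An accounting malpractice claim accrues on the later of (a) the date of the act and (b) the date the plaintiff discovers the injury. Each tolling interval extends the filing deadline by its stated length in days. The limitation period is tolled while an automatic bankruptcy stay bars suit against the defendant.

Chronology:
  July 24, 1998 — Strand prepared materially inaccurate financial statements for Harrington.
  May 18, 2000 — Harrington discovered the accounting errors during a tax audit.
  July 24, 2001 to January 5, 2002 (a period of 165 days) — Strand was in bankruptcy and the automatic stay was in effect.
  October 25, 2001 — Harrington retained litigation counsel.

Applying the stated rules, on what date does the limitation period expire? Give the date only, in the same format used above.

Taking the later of the act (July 24, 1998) and discovery (May 18, 2000), the claim accrued on May 18, 2000.
The untolled deadline — 2 years after May 18, 2000 — is May 18, 2002.
The automatic bankruptcy stay from July 24, 2001 to January 5, 2002 tolled the period for 165 days, extending the deadline to October 30, 2002.
None of the other events listed affects the running of the period under the stated rules.

October 30, 2002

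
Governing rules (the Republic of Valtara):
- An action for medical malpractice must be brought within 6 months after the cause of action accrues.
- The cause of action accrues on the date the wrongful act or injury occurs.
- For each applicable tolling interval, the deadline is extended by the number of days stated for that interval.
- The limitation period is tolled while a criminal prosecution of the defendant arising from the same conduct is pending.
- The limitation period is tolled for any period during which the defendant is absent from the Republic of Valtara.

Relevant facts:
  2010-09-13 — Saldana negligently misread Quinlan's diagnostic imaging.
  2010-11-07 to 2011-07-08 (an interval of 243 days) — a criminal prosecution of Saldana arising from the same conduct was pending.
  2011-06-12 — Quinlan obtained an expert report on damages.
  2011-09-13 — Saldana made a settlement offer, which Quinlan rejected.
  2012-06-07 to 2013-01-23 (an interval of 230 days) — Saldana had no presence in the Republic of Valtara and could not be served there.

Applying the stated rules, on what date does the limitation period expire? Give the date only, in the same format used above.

The cause of action accrued on 2010-09-13, the date of the act.
Adding the 6 months base period to 2010-09-13 gives a deadline of 2011-03-13, before any tolling.
The period was tolled for 243 days by the pending criminal prosecution (2010-11-07 to 2011-07-08), pushing the deadline to 2011-11-11.
The defendant's absence from the jurisdiction from 2012-06-07 to 2013-01-23 began after the period had already run on 2011-11-11, so it has no tolling effect.
The other events in the timeline have no effect on the limitation period under the stated rules.

2011-11-11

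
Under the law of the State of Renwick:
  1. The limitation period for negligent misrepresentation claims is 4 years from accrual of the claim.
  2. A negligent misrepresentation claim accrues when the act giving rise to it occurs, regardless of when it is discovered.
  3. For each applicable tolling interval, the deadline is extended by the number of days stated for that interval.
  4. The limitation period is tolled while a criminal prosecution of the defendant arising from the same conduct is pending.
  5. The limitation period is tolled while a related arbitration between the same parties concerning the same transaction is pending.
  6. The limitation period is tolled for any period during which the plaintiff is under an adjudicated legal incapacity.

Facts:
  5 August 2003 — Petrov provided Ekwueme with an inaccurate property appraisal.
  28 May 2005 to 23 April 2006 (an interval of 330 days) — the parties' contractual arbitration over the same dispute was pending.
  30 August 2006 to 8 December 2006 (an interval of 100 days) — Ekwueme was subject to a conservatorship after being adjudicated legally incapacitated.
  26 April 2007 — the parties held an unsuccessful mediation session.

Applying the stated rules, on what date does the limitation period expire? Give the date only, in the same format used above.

The limitation period began to run on 5 August 2003.
The untolled deadline — 4 years after 5 August 2003 — is 5 August 2007.
Because the pending related arbitration ran from 28 May 2005 to 23 April 2006, the deadline is extended by 330 days to 30 June 2008.
The period was tolled for 100 days by the plaintiff's legal incapacity (30 August 2006 to 8 December 2006), pushing the deadline to 8 October 2008.
Nothing else in the chronology tolls or restarts the period.

8 October 2008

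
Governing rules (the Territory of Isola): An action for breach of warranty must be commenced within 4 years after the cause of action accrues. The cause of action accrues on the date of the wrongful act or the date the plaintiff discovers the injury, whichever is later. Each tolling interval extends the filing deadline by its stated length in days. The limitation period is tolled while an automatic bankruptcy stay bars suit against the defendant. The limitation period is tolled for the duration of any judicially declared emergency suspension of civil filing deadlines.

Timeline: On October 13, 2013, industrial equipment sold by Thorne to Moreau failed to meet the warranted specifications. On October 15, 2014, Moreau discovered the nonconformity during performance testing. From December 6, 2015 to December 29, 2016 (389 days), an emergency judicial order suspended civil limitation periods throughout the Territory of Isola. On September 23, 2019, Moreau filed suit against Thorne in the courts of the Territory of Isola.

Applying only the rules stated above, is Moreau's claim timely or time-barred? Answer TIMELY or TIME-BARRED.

TIMELY

The claim accrued on October 15, 2014 — the later of the October 13, 2013 act and the October 15, 2014 discovery.
4 years from October 15, 2014 is October 15, 2018.
The period was tolled for 389 days by the emergency suspension of filing deadlines (December 6, 2015 to December 29, 2016), pushing the deadline to November 8, 2019.
Filing on September 23, 2019 beat the November 8, 2019 deadline — the action is timely.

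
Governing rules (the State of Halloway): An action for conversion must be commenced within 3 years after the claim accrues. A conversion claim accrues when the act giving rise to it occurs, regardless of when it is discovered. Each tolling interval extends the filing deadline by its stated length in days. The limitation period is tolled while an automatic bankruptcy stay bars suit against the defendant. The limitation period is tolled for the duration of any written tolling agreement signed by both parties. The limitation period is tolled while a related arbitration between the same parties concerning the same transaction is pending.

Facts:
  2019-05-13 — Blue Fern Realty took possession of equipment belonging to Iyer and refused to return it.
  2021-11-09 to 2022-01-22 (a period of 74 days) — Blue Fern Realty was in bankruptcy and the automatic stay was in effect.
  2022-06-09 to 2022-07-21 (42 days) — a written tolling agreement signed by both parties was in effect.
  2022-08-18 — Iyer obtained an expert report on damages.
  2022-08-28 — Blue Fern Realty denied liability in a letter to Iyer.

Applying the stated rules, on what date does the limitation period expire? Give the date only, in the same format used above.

The limitation period began to run on 2019-05-13.
The untolled deadline — 3 years after 2019-05-13 — is 2022-05-13.
The period was tolled for 74 days by the automatic bankruptcy stay (2021-11-09 to 2022-01-22), pushing the deadline to 2022-07-26.
The period was tolled for 42 days by the written tolling agreement (2022-06-09 to 2022-07-21), pushing the deadline to 2022-09-06.
Nothing else in the chronology tolls or restarts the period.

2022-09-06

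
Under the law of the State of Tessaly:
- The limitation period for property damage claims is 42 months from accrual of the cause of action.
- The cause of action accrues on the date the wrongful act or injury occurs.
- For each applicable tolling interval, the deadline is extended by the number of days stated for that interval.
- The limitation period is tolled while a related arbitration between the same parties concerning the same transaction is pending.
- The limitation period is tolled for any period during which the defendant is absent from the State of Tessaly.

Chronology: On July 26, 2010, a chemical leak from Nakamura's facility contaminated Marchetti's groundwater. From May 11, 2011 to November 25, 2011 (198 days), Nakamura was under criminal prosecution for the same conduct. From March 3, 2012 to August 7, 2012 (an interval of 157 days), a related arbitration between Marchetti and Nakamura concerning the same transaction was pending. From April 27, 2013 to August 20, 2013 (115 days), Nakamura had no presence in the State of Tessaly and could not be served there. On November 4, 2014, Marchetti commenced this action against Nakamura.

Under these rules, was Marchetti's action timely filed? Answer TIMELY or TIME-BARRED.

TIME-BARRED

The limitation period began to run on July 26, 2010.
Adding the 42 months base period to July 26, 2010 gives a deadline of January 26, 2014, before any tolling.
The period was tolled for 157 days by the pending related arbitration (March 3, 2012 to August 7, 2012), pushing the deadline to July 2, 2014.
Because the defendant's absence from the jurisdiction ran from April 27, 2013 to August 20, 2013, the deadline is extended by 115 days to October 25, 2014.
Although a criminal prosecution ran from May 11, 2011 to November 25, 2011, the stated rules do not make that a tolling event, so it is disregarded.
The November 4, 2014 filing falls after the October 25, 2014 deadline; the claim is time-barred.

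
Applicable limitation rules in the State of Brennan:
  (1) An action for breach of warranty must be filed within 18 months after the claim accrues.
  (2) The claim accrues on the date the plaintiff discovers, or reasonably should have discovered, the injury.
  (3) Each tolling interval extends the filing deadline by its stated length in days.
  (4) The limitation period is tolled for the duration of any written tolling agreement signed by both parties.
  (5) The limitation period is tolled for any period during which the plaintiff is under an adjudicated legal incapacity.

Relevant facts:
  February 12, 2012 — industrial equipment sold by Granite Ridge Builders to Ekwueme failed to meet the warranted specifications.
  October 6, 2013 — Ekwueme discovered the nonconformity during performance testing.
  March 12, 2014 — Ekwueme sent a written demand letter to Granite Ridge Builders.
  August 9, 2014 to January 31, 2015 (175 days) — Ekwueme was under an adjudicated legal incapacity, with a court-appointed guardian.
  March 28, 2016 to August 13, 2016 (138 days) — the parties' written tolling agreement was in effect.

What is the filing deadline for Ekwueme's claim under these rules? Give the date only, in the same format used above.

September 28, 2015

Under the discovery rule, the claim accrued on October 6, 2013, when Ekwueme discovered the injury — not on the February 12, 2012 date of the underlying act.
The untolled deadline — 18 months after October 6, 2013 — is April 6, 2015.
The plaintiff's legal incapacity from August 9, 2014 to January 31, 2015 tolled the period for 175 days, extending the deadline to September 28, 2015.
The written tolling agreement starting March 28, 2016 came too late — the period had run on September 28, 2015 — and so does not extend the deadline.
Nothing else in the chronology tolls or restarts the period.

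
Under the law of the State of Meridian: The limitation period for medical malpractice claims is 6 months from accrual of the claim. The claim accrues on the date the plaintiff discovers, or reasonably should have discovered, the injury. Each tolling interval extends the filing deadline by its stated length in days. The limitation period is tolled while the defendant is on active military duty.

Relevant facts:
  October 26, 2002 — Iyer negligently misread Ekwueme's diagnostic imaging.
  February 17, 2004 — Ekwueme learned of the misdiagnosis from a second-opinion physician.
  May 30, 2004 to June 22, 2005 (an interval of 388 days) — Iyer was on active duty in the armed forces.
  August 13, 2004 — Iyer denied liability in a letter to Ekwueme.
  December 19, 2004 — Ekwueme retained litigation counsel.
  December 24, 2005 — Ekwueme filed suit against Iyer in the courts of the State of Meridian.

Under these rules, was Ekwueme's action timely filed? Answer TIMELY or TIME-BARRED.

TIME-BARRED

Under the discovery rule, the claim accrued on February 17, 2004, when Ekwueme discovered the injury — not on the October 26, 2002 date of the underlying act.
The untolled deadline — 6 months after February 17, 2004 — is August 17, 2004.
The defendant's active military service from May 30, 2004 to June 22, 2005 tolled the period for 388 days, extending the deadline to September 9, 2005.
The other events in the timeline have no effect on the limitation period under the stated rules.
Filing on December 24, 2005 missed the September 9, 2005 deadline — the action is time-barred.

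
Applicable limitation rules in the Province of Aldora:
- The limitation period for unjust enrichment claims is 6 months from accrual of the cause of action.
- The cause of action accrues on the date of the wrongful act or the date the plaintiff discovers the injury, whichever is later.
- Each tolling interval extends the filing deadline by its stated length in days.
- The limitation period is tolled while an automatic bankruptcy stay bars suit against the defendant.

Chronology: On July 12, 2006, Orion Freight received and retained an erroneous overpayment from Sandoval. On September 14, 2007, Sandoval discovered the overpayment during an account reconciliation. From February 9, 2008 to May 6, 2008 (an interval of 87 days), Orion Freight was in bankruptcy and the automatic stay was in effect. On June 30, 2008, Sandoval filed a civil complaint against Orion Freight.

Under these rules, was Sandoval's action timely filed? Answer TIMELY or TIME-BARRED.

The claim accrued on September 14, 2007 — the later of the July 12, 2006 act and the September 14, 2007 discovery.
The untolled deadline — 6 months after September 14, 2007 — is March 14, 2008.
The automatic bankruptcy stay from February 9, 2008 to May 6, 2008 tolled the period for 87 days, extending the deadline to June 9, 2008.
Sandoval filed on June 30, 2008, after the June 9, 2008 deadline, so the action is time-barred.

TIME-BARRED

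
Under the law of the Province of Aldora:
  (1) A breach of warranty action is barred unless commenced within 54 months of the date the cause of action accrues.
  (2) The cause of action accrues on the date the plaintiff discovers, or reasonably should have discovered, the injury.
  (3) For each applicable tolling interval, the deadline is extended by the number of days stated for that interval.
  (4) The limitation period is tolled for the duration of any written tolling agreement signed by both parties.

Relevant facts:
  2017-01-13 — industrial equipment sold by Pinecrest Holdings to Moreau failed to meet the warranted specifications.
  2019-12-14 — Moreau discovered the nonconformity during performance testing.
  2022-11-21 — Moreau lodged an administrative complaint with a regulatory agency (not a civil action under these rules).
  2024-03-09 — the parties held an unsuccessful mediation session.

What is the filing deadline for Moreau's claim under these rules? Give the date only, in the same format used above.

Accrual is tied to discovery, so the period began on 2019-12-14 rather than on 2017-01-13 when the act occurred.
54 months from 2019-12-14 is 2024-06-14.
The other events in the timeline have no effect on the limitation period under the stated rules.

2024-06-14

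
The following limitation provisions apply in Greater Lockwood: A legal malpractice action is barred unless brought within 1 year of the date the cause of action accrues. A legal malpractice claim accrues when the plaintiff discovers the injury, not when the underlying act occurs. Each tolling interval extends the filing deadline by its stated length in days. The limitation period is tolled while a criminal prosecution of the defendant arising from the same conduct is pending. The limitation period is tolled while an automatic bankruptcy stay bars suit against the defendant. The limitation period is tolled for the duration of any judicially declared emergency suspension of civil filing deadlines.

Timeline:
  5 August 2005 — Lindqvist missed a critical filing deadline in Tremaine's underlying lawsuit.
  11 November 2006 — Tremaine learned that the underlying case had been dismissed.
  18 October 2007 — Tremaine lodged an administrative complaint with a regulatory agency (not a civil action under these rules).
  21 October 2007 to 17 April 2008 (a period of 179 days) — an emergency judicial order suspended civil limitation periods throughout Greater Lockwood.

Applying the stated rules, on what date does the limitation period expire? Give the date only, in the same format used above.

The claim did not accrue until Tremaine discovered the injury on 11 November 2006; the 5 August 2005 act date does not start the clock under the stated rule.
Adding the 1 year base period to 11 November 2006 gives a deadline of 11 November 2007, before any tolling.
The period was tolled for 179 days by the emergency suspension of filing deadlines (21 October 2007 to 17 April 2008), pushing the deadline to 8 May 2008.
The other events in the timeline have no effect on the limitation period under the stated rules.

8 May 2008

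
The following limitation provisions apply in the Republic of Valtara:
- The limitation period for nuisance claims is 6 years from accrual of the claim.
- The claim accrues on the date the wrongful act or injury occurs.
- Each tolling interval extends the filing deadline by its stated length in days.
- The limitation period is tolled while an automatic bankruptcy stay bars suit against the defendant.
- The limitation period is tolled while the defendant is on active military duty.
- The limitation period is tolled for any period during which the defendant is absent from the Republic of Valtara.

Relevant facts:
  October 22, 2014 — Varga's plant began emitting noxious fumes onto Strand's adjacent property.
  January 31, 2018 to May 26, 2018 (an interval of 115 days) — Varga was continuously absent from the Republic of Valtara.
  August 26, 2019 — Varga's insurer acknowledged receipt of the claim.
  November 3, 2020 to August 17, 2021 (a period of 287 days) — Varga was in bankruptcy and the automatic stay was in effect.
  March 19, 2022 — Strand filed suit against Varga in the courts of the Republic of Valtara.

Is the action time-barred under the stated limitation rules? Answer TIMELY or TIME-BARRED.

The claim accrued on October 22, 2014, when the wrongful act occurred.
6 years from October 22, 2014 is October 22, 2020.
The defendant's absence from the jurisdiction from January 31, 2018 to May 26, 2018 tolled the period for 115 days, extending the deadline to February 14, 2021.
Because the automatic bankruptcy stay ran from November 3, 2020 to August 17, 2021, the deadline is extended by 287 days to November 28, 2021.
None of the other events listed affects the running of the period under the stated rules.
Strand filed on March 19, 2022, after the November 28, 2021 deadline, so the action is time-barred.

TIME-BARRED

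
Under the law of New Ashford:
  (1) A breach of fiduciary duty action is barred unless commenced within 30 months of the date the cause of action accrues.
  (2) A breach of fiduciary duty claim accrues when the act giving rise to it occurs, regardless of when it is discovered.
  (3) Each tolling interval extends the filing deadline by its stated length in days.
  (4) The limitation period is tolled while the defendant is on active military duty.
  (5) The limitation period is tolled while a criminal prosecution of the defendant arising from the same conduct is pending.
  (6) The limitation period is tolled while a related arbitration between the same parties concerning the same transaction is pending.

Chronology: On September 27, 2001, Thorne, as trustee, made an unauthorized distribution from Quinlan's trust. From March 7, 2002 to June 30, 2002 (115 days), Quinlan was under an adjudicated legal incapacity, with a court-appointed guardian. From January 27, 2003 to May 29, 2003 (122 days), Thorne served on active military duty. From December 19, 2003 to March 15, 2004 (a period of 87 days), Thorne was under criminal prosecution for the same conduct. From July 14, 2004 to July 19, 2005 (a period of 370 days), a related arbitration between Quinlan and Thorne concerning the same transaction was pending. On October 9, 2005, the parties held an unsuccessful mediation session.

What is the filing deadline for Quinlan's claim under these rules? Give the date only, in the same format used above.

October 27, 2005

The claim accrued on September 27, 2001, when the wrongful act occurred.
30 months from September 27, 2001 is March 27, 2004.
Because the defendant's active military service ran from January 27, 2003 to May 29, 2003, the deadline is extended by 122 days to July 27, 2004.
The period was tolled for 87 days by the pending criminal prosecution (December 19, 2003 to March 15, 2004), pushing the deadline to October 22, 2004.
The pending related arbitration from July 14, 2004 to July 19, 2005 tolled the period for 370 days, extending the deadline to October 27, 2005.
No stated provision tolls the period for the plaintiff's incapacity, so the interval from March 7, 2002 to June 30, 2002 has no effect on the deadline.
None of the other events listed affects the running of the period under the stated rules.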